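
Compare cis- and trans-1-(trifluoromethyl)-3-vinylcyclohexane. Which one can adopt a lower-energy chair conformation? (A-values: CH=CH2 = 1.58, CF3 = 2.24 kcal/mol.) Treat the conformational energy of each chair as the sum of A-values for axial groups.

cis

At 1,3 positions (parity same): cis → (e,e or a,a); trans → (a,e or e,a).
Best chair for cis: E = 0.00 kcal/mol; best chair for trans: E = 1.58 kcal/mol.
The cis isomer is lower by 1.58 kcal/mol.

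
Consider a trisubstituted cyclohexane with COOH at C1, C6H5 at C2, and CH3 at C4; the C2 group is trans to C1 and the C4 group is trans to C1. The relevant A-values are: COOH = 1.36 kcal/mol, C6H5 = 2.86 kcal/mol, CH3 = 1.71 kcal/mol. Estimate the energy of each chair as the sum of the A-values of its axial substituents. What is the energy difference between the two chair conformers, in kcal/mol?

Chair I (carboxyl axial, phenyl axial, methyl axial): E = 5.93 kcal/mol.
Chair II (carboxyl equatorial, phenyl equatorial, methyl equatorial): E = 0.00 kcal/mol.
ΔE = 5.93 − 0.00 = 5.93 kcal/mol; chair II is more stable.

5.93 kcal/mol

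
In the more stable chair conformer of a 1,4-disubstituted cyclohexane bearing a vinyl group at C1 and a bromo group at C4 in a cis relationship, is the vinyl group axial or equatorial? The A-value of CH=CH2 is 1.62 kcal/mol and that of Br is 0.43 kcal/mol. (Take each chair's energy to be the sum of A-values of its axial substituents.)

equatorial

C1 and C4 have opposite parity, so for the cis isomer the two substituents are one axial and one equatorial in each chair.
Chair I (vinyl axial, bromo equatorial): E = 1.62 kcal/mol.
Chair II (vinyl equatorial, bromo axial): E = 0.43 kcal/mol.
Chair II is the more stable (lower-energy) conformer, and in that chair the vinyl group is equatorial.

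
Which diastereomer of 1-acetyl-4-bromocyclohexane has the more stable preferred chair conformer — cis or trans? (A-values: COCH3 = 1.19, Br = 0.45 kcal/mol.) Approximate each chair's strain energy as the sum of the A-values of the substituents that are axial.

At 1,4 positions (parity opposite): cis → (a,e or e,a); trans → (e,e or a,a).
Best chair for cis: E = 0.45 kcal/mol; best chair for trans: E = 0.00 kcal/mol.
The trans isomer is lower by 0.45 kcal/mol.

trans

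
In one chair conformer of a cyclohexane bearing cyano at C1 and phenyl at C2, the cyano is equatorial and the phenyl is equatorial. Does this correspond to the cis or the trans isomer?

C1 and C2 have opposite parity, so their axial bonds point in opposite directions.
With opposite-parity carbons, two substituents on the same face are one axial and one equatorial; opposite faces give both axial or both equatorial.
Here the groups are equatorial/equatorial → opposite face → trans.

trans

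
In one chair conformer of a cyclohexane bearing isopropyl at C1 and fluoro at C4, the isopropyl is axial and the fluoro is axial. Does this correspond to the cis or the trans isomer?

trans

C1 and C4 have opposite parity, so their axial bonds point in opposite directions.
With opposite-parity carbons, two substituents on the same face are one axial and one equatorial; opposite faces give both axial or both equatorial.
Here the groups are axial/axial → opposite face → trans.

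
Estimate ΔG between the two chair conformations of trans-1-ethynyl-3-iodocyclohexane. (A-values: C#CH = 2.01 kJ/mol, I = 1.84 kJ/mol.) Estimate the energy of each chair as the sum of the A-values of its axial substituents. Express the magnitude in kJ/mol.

C1 and C3 have the same parity, so for the trans isomer the two substituents are one axial and one equatorial in each chair.
Chair I (ethynyl axial, iodo equatorial): E = 2.01 kJ/mol.
Chair II (ethynyl equatorial, iodo axial): E = 1.84 kJ/mol.
ΔE = 2.01 − 1.84 = 0.17 kJ/mol; chair II is more stable.

0.17 kJ/mol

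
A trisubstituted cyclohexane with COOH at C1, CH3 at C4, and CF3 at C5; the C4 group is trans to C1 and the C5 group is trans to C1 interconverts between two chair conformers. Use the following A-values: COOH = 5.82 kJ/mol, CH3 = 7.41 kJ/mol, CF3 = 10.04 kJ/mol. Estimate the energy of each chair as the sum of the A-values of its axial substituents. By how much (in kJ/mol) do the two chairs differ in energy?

3.19 kJ/mol

Chair I (carboxyl axial, methyl axial, trifluoromethyl equatorial): E = 13.23 kJ/mol.
Chair II (carboxyl equatorial, methyl equatorial, trifluoromethyl axial): E = 10.04 kJ/mol.
ΔE = 13.23 − 10.04 = 3.19 kJ/mol; chair II is more stable.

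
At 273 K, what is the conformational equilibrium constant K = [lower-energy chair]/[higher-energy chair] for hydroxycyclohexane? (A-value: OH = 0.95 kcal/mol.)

K ≈ 5.76

One chair has the hydroxyl group axial (E = 0.95 kcal/mol) and the other has it equatorial (E = 0).
ΔG = 0.95 kcal/mol between the two chairs.
K = exp(ΔG/RT) with R = 1.987×10⁻³ kcal mol⁻¹ K⁻¹ and T = 273 K gives K ≈ 5.76.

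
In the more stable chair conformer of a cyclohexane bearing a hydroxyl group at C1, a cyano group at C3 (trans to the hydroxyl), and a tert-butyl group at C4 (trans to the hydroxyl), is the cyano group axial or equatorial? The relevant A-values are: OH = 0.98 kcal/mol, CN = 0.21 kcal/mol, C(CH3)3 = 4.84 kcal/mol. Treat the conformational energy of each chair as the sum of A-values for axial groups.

Chair I (hydroxyl axial, cyano equatorial, tert-butyl axial): E = 5.82 kcal/mol.
Chair II (hydroxyl equatorial, cyano axial, tert-butyl equatorial): E = 0.21 kcal/mol.
Chair II is the more stable (lower-energy) conformer, and in that chair the cyano group is axial.

axial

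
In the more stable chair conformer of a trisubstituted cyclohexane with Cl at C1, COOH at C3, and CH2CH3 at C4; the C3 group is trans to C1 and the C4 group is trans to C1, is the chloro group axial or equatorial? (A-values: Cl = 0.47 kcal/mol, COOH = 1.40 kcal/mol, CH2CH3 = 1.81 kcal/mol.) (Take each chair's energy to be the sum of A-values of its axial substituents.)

Chair I (chloro axial, carboxyl equatorial, ethyl axial): E = 2.28 kcal/mol.
Chair II (chloro equatorial, carboxyl axial, ethyl equatorial): E = 1.40 kcal/mol.
Chair II is the more stable (lower-energy) conformer, and in that chair the chloro group is equatorial.

equatorial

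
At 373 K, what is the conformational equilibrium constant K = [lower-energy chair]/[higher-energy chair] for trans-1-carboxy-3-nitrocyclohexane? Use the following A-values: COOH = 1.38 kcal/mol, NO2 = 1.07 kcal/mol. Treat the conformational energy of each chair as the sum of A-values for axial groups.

K ≈ 1.52

C1 and C3 have the same parity, so for the trans isomer the two substituents are one axial and one equatorial in each chair.
Chair I (carboxyl axial, nitro equatorial): E = 1.38 kcal/mol; chair II (carboxyl equatorial, nitro axial): E = 1.07 kcal/mol.
ΔG = 0.31 kcal/mol between the two chairs.
K = exp(ΔG/RT) with R = 1.987×10⁻³ kcal mol⁻¹ K⁻¹ and T = 373 K gives K ≈ 1.52.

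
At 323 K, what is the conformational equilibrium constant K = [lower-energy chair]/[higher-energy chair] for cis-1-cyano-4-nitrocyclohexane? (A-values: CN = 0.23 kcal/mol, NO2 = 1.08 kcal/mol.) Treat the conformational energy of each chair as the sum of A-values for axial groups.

K ≈ 3.76

C1 and C4 have opposite parity, so for the cis isomer the two substituents are one axial and one equatorial in each chair.
Chair I (cyano axial, nitro equatorial): E = 0.23 kcal/mol; chair II (cyano equatorial, nitro axial): E = 1.08 kcal/mol.
ΔG = 0.85 kcal/mol between the two chairs.
K = exp(ΔG/RT) with R = 1.987×10⁻³ kcal mol⁻¹ K⁻¹ and T = 323 K gives K ≈ 3.76.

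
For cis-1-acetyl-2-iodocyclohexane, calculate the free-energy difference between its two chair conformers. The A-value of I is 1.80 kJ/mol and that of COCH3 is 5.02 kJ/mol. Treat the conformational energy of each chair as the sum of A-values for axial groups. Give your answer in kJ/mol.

3.22 kJ/mol

C1 and C2 have opposite parity, so for the cis isomer the two substituents are one axial and one equatorial in each chair.
Chair I (iodo axial, acetyl equatorial): E = 1.80 kJ/mol.
Chair II (iodo equatorial, acetyl axial): E = 5.02 kJ/mol.
ΔE = 5.02 − 1.80 = 3.22 kJ/mol; chair I is more stable.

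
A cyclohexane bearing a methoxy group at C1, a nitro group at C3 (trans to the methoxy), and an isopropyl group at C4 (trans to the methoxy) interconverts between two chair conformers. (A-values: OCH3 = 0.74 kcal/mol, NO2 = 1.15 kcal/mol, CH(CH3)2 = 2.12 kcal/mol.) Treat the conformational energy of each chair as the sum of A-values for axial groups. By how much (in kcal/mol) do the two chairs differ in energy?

Chair I (methoxy axial, nitro equatorial, isopropyl axial): E = 2.86 kcal/mol.
Chair II (methoxy equatorial, nitro axial, isopropyl equatorial): E = 1.15 kcal/mol.
ΔE = 2.86 − 1.15 = 1.71 kcal/mol; chair II is more stable.

1.71 kcal/mol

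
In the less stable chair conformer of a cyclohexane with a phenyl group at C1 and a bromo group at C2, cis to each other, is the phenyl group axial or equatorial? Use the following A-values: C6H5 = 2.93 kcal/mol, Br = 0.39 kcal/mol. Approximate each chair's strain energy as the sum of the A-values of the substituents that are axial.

axial

C1 and C2 have opposite parity, so for the cis isomer the two substituents are one axial and one equatorial in each chair.
Chair I (phenyl axial, bromo equatorial): E = 2.93 kcal/mol.
Chair II (phenyl equatorial, bromo axial): E = 0.39 kcal/mol.
Chair I is the less stable (higher-energy) conformer, and in that chair the phenyl group is axial.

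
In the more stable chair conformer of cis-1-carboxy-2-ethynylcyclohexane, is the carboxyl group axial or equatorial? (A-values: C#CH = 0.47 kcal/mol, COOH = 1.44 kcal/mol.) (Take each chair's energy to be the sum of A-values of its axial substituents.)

equatorial

C1 and C2 have opposite parity, so for the cis isomer the two substituents are one axial and one equatorial in each chair.
Chair I (ethynyl axial, carboxyl equatorial): E = 0.47 kcal/mol.
Chair II (ethynyl equatorial, carboxyl axial): E = 1.44 kcal/mol.
Chair I is the more stable (lower-energy) conformer, and in that chair the carboxyl group is equatorial.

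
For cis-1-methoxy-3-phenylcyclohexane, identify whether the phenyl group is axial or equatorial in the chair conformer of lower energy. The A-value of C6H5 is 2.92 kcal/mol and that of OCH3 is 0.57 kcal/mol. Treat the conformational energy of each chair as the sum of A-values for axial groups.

equatorial

C1 and C3 have the same parity, so for the cis isomer the two substituents are e,e in one chair and a,a in the other.
Chair I (phenyl axial, methoxy axial): E = 3.49 kcal/mol.
Chair II (phenyl equatorial, methoxy equatorial): E = 0.00 kcal/mol.
Chair II is the more stable (lower-energy) conformer, and in that chair the phenyl group is equatorial.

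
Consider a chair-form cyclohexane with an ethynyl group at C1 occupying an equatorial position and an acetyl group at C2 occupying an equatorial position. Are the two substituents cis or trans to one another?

C1 and C2 have opposite parity, so their axial bonds point in opposite directions.
With opposite-parity carbons, two substituents on the same face are one axial and one equatorial; opposite faces give both axial or both equatorial.
Here the groups are equatorial/equatorial → opposite face → trans.

trans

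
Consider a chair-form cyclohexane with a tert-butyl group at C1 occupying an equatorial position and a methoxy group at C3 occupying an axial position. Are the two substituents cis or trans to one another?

trans

C1 and C3 have the same parity, so their axial bonds point in the same direction.
With same-parity carbons, two substituents on the same face are both axial or both equatorial; opposite faces give one of each.
Here the groups are equatorial/axial → opposite face → trans.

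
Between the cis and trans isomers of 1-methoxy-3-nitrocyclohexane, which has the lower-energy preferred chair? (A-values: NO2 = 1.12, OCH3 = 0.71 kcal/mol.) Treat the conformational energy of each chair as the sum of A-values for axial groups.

At 1,3 positions (parity same): cis → (e,e or a,a); trans → (a,e or e,a).
Best chair for cis: E = 0.00 kcal/mol; best chair for trans: E = 0.71 kcal/mol.
The cis isomer is lower by 0.71 kcal/mol.

cis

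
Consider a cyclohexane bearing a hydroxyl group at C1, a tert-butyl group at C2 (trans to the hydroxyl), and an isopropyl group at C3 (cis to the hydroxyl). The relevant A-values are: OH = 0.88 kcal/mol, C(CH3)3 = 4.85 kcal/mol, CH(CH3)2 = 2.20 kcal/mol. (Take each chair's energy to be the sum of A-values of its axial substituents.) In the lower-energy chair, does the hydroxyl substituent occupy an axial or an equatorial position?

equatorial

Chair I (hydroxyl axial, tert-butyl axial, isopropyl axial): E = 7.93 kcal/mol.
Chair II (hydroxyl equatorial, tert-butyl equatorial, isopropyl equatorial): E = 0.00 kcal/mol.
Chair II is the more stable (lower-energy) conformer, and in that chair the hydroxyl group is equatorial.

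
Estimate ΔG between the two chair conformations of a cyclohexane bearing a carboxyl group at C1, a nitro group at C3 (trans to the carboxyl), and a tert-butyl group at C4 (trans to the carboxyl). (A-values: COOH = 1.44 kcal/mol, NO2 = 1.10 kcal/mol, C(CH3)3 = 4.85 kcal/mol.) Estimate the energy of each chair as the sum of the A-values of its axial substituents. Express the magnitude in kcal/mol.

Chair I (carboxyl axial, nitro equatorial, tert-butyl axial): E = 6.29 kcal/mol.
Chair II (carboxyl equatorial, nitro axial, tert-butyl equatorial): E = 1.10 kcal/mol.
ΔE = 6.29 − 1.10 = 5.19 kcal/mol; chair II is more stable.

5.19 kcal/mol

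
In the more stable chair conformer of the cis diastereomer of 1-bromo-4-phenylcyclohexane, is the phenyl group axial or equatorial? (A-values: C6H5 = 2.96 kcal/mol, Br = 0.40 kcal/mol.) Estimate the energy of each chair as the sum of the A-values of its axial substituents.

equatorial

C1 and C4 have opposite parity, so for the cis isomer the two substituents are one axial and one equatorial in each chair.
Chair I (phenyl axial, bromo equatorial): E = 2.96 kcal/mol.
Chair II (phenyl equatorial, bromo axial): E = 0.40 kcal/mol.
Chair II is the more stable (lower-energy) conformer, and in that chair the phenyl group is equatorial.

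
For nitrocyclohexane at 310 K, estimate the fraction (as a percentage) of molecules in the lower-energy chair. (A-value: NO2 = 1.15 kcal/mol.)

One chair has the nitro group axial (E = 1.15 kcal/mol) and the other has it equatorial (E = 0).
ΔG = 1.15 kcal/mol between the two chairs.
K = exp(ΔG/RT) with R = 1.987×10⁻³ kcal mol⁻¹ K⁻¹ and T = 310 K gives K ≈ 6.47.
Fraction in the lower-energy chair = K/(K+1) = 86.6%.

86.6%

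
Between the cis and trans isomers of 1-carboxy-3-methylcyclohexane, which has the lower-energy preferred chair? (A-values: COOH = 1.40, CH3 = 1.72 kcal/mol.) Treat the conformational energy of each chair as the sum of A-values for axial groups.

cis

At 1,3 positions (parity same): cis → (e,e or a,a); trans → (a,e or e,a).
Best chair for cis: E = 0.00 kcal/mol; best chair for trans: E = 1.40 kcal/mol.
The cis isomer is lower by 1.40 kcal/mol.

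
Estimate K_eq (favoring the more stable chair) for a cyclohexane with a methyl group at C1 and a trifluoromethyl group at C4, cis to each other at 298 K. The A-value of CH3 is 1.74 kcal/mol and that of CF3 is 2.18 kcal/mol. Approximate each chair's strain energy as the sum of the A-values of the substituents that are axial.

C1 and C4 have opposite parity, so for the cis isomer the two substituents are one axial and one equatorial in each chair.
Chair I (methyl axial, trifluoromethyl equatorial): E = 1.74 kcal/mol; chair II (methyl equatorial, trifluoromethyl axial): E = 2.18 kcal/mol.
ΔG = 0.44 kcal/mol between the two chairs.
K = exp(ΔG/RT) with R = 1.987×10⁻³ kcal mol⁻¹ K⁻¹ and T = 298 K gives K ≈ 2.1.

K ≈ 2.10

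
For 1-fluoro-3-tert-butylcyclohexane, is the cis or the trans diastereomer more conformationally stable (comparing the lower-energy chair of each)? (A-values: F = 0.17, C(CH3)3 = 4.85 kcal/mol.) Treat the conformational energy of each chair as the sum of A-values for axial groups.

At 1,3 positions (parity same): cis → (e,e or a,a); trans → (a,e or e,a).
Best chair for cis: E = 0.00 kcal/mol; best chair for trans: E = 0.17 kcal/mol.
The cis isomer is lower by 0.17 kcal/mol.

cis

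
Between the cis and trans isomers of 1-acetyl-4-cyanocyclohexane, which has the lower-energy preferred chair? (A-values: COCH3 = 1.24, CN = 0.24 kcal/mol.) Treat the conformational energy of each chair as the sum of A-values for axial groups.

At 1,4 positions (parity opposite): cis → (a,e or e,a); trans → (e,e or a,a).
Best chair for cis: E = 0.24 kcal/mol; best chair for trans: E = 0.00 kcal/mol.
The trans isomer is lower by 0.24 kcal/mol.

trans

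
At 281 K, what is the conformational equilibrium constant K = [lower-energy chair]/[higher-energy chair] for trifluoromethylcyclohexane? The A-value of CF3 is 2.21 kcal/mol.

One chair has the trifluoromethyl group axial (E = 2.21 kcal/mol) and the other has it equatorial (E = 0).
ΔG = 2.21 kcal/mol between the two chairs.
K = exp(ΔG/RT) with R = 1.987×10⁻³ kcal mol⁻¹ K⁻¹ and T = 281 K gives K ≈ 52.4.

K ≈ 52.4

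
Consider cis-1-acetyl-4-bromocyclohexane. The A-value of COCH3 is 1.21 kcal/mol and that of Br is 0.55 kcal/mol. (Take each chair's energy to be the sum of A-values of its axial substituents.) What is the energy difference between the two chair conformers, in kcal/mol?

C1 and C4 have opposite parity, so for the cis isomer the two substituents are one axial and one equatorial in each chair.
Chair I (acetyl axial, bromo equatorial): E = 1.21 kcal/mol.
Chair II (acetyl equatorial, bromo axial): E = 0.55 kcal/mol.
ΔE = 1.21 − 0.55 = 0.66 kcal/mol; chair II is more stable.

0.66 kcal/mol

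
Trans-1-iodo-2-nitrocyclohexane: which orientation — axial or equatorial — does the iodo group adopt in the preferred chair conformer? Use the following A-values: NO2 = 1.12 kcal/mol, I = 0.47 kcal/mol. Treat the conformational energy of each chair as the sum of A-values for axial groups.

equatorial

C1 and C2 have opposite parity, so for the trans isomer the two substituents are e,e in one chair and a,a in the other.
Chair I (nitro axial, iodo axial): E = 1.59 kcal/mol.
Chair II (nitro equatorial, iodo equatorial): E = 0.00 kcal/mol.
Chair II is the more stable (lower-energy) conformer, and in that chair the iodo group is equatorial.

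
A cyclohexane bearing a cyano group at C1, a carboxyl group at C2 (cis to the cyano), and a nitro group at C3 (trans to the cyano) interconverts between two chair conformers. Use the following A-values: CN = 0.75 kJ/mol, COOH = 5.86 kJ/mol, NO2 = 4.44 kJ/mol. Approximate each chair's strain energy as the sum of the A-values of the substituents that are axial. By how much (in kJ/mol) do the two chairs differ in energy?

Chair I (cyano axial, carboxyl equatorial, nitro equatorial): E = 0.75 kJ/mol.
Chair II (cyano equatorial, carboxyl axial, nitro axial): E = 10.30 kJ/mol.
ΔE = 10.30 − 0.75 = 9.55 kJ/mol; chair I is more stable.

9.55 kJ/mol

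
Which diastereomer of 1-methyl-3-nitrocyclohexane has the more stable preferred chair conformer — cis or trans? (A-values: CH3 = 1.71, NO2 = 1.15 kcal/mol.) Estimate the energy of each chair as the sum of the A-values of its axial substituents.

At 1,3 positions (parity same): cis → (e,e or a,a); trans → (a,e or e,a).
Best chair for cis: E = 0.00 kcal/mol; best chair for trans: E = 1.15 kcal/mol.
The cis isomer is lower by 1.15 kcal/mol.

cis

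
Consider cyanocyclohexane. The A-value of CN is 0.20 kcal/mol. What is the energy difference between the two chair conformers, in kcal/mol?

A monosubstituted cyclohexane has one chair with the cyano group axial (E = A = 0.20 kcal/mol) and one with it equatorial (E = 0).
ΔE = 0.20 − 0 = 0.20 kcal/mol.

0.20 kcal/mol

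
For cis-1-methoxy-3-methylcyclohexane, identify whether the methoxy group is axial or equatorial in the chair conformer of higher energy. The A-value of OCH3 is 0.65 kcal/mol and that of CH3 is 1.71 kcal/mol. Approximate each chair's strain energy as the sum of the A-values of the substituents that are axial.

C1 and C3 have the same parity, so for the cis isomer the two substituents are e,e in one chair and a,a in the other.
Chair I (methoxy axial, methyl axial): E = 2.36 kcal/mol.
Chair II (methoxy equatorial, methyl equatorial): E = 0.00 kcal/mol.
Chair I is the less stable (higher-energy) conformer, and in that chair the methoxy group is axial.

axial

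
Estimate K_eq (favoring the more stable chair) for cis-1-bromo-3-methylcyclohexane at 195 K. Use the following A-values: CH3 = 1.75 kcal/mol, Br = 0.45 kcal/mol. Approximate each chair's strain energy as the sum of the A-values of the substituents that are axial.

K ≈ 292

C1 and C3 have the same parity, so for the cis isomer the two substituents are e,e in one chair and a,a in the other.
Chair I (methyl axial, bromo axial): E = 2.20 kcal/mol; chair II (methyl equatorial, bromo equatorial): E = 0.00 kcal/mol.
ΔG = 2.20 kcal/mol between the two chairs.
K = exp(ΔG/RT) with R = 1.987×10⁻³ kcal mol⁻¹ K⁻¹ and T = 195 K gives K ≈ 292.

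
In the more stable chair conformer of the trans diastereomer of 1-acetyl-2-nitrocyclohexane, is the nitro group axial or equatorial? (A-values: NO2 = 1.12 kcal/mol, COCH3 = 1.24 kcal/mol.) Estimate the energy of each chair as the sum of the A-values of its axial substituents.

equatorial

C1 and C2 have opposite parity, so for the trans isomer the two substituents are e,e in one chair and a,a in the other.
Chair I (nitro axial, acetyl axial): E = 2.36 kcal/mol.
Chair II (nitro equatorial, acetyl equatorial): E = 0.00 kcal/mol.
Chair II is the more stable (lower-energy) conformer, and in that chair the nitro group is equatorial.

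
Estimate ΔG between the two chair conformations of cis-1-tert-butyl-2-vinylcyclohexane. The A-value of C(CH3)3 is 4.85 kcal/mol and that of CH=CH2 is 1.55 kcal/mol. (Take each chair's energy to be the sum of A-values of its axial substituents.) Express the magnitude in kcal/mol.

3.30 kcal/mol

C1 and C2 have opposite parity, so for the cis isomer the two substituents are one axial and one equatorial in each chair.
Chair I (tert-butyl axial, vinyl equatorial): E = 4.85 kcal/mol.
Chair II (tert-butyl equatorial, vinyl axial): E = 1.55 kcal/mol.
ΔE = 4.85 − 1.55 = 3.30 kcal/mol; chair II is more stable.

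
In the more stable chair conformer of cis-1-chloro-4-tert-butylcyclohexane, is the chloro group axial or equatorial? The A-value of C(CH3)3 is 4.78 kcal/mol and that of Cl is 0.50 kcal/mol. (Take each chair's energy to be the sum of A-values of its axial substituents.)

C1 and C4 have opposite parity, so for the cis isomer the two substituents are one axial and one equatorial in each chair.
Chair I (tert-butyl axial, chloro equatorial): E = 4.78 kcal/mol.
Chair II (tert-butyl equatorial, chloro axial): E = 0.50 kcal/mol.
Chair II is the more stable (lower-energy) conformer, and in that chair the chloro group is axial.

axial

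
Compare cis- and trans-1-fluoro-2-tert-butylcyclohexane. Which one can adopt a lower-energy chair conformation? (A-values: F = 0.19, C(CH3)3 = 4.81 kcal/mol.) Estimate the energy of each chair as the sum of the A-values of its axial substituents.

At 1,2 positions (parity opposite): cis → (a,e or e,a); trans → (e,e or a,a).
Best chair for cis: E = 0.19 kcal/mol; best chair for trans: E = 0.00 kcal/mol.
The trans isomer is lower by 0.19 kcal/mol.

trans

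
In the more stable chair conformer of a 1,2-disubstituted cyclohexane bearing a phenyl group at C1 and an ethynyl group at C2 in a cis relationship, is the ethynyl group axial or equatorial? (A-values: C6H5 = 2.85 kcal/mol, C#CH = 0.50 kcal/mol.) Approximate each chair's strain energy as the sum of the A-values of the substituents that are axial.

axial

C1 and C2 have opposite parity, so for the cis isomer the two substituents are one axial and one equatorial in each chair.
Chair I (phenyl axial, ethynyl equatorial): E = 2.85 kcal/mol.
Chair II (phenyl equatorial, ethynyl axial): E = 0.50 kcal/mol.
Chair II is the more stable (lower-energy) conformer, and in that chair the ethynyl group is axial.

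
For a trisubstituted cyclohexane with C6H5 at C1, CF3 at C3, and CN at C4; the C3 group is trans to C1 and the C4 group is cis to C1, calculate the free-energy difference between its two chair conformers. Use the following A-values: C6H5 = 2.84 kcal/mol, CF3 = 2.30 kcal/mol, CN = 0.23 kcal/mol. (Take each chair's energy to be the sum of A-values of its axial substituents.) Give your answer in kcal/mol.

Chair I (phenyl axial, trifluoromethyl equatorial, cyano equatorial): E = 2.84 kcal/mol.
Chair II (phenyl equatorial, trifluoromethyl axial, cyano axial): E = 2.53 kcal/mol.
ΔE = 2.84 − 2.53 = 0.31 kcal/mol; chair II is more stable.

0.31 kcal/mol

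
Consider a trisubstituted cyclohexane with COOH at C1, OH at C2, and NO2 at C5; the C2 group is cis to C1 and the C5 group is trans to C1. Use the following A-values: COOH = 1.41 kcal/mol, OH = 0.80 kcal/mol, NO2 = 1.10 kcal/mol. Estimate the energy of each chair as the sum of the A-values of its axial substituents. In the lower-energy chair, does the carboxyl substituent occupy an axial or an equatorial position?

axial

Chair I (carboxyl axial, hydroxyl equatorial, nitro equatorial): E = 1.41 kcal/mol.
Chair II (carboxyl equatorial, hydroxyl axial, nitro axial): E = 1.90 kcal/mol.
Chair I is the more stable (lower-energy) conformer, and in that chair the carboxyl group is axial.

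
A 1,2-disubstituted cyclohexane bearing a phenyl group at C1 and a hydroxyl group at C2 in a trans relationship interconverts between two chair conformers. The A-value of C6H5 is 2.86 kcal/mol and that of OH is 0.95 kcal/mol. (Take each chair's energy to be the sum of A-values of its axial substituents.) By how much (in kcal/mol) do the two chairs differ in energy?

C1 and C2 have opposite parity, so for the trans isomer the two substituents are e,e in one chair and a,a in the other.
Chair I (phenyl axial, hydroxyl axial): E = 3.81 kcal/mol.
Chair II (phenyl equatorial, hydroxyl equatorial): E = 0.00 kcal/mol.
ΔE = 3.81 − 0.00 = 3.81 kcal/mol; chair II is more stable.

3.81 kcal/mol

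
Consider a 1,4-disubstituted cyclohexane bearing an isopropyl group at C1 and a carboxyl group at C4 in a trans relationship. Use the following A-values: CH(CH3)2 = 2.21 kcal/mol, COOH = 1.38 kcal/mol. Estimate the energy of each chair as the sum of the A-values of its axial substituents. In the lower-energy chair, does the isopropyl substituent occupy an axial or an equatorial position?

equatorial

C1 and C4 have opposite parity, so for the trans isomer the two substituents are e,e in one chair and a,a in the other.
Chair I (isopropyl axial, carboxyl axial): E = 3.59 kcal/mol.
Chair II (isopropyl equatorial, carboxyl equatorial): E = 0.00 kcal/mol.
Chair II is the more stable (lower-energy) conformer, and in that chair the isopropyl group is equatorial.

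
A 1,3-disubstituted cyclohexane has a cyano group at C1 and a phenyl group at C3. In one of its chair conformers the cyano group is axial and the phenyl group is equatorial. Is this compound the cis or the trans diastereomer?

C1 and C3 have the same parity, so their axial bonds point in the same direction.
With same-parity carbons, two substituents on the same face are both axial or both equatorial; opposite faces give one of each.
Here the groups are axial/equatorial → opposite face → trans.

trans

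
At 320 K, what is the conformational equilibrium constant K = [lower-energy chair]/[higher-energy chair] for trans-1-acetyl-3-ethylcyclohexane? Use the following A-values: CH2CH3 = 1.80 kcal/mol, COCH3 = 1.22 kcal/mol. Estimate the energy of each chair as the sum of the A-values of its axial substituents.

C1 and C3 have the same parity, so for the trans isomer the two substituents are one axial and one equatorial in each chair.
Chair I (ethyl axial, acetyl equatorial): E = 1.80 kcal/mol; chair II (ethyl equatorial, acetyl axial): E = 1.22 kcal/mol.
ΔG = 0.58 kcal/mol between the two chairs.
K = exp(ΔG/RT) with R = 1.987×10⁻³ kcal mol⁻¹ K⁻¹ and T = 320 K gives K ≈ 2.49.

K ≈ 2.49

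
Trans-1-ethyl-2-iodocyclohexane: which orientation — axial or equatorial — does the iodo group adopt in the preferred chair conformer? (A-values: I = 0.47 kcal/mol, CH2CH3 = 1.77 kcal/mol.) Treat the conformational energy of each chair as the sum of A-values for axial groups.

C1 and C2 have opposite parity, so for the trans isomer the two substituents are e,e in one chair and a,a in the other.
Chair I (iodo axial, ethyl axial): E = 2.24 kcal/mol.
Chair II (iodo equatorial, ethyl equatorial): E = 0.00 kcal/mol.
Chair II is the more stable (lower-energy) conformer, and in that chair the iodo group is equatorial.

equatorial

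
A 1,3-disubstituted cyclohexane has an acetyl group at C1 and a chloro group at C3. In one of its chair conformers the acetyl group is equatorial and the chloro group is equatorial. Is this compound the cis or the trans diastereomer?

C1 and C3 have the same parity, so their axial bonds point in the same direction.
With same-parity carbons, two substituents on the same face are both axial or both equatorial; opposite faces give one of each.
Here the groups are equatorial/equatorial → same face → cis.

cis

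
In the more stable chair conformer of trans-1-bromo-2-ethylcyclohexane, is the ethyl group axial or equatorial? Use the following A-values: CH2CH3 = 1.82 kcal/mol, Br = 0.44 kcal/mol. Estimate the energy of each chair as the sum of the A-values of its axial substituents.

C1 and C2 have opposite parity, so for the trans isomer the two substituents are e,e in one chair and a,a in the other.
Chair I (ethyl axial, bromo axial): E = 2.26 kcal/mol.
Chair II (ethyl equatorial, bromo equatorial): E = 0.00 kcal/mol.
Chair II is the more stable (lower-energy) conformer, and in that chair the ethyl group is equatorial.

equatorial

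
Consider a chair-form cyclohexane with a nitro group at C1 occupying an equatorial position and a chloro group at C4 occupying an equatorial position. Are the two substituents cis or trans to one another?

trans

C1 and C4 have opposite parity, so their axial bonds point in opposite directions.
With opposite-parity carbons, two substituents on the same face are one axial and one equatorial; opposite faces give both axial or both equatorial.
Here the groups are equatorial/equatorial → opposite face → trans.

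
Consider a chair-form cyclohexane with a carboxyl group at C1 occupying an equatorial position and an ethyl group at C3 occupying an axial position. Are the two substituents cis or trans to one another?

C1 and C3 have the same parity, so their axial bonds point in the same direction.
With same-parity carbons, two substituents on the same face are both axial or both equatorial; opposite faces give one of each.
Here the groups are equatorial/axial → opposite face → trans.

trans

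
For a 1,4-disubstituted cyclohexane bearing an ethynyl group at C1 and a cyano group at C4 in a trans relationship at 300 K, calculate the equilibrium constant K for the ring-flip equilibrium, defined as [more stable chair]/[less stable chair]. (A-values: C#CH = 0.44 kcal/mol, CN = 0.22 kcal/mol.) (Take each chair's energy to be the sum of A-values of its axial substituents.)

K ≈ 3.03

C1 and C4 have opposite parity, so for the trans isomer the two substituents are e,e in one chair and a,a in the other.
Chair I (ethynyl axial, cyano axial): E = 0.66 kcal/mol; chair II (ethynyl equatorial, cyano equatorial): E = 0.00 kcal/mol.
ΔG = 0.66 kcal/mol between the two chairs.
K = exp(ΔG/RT) with R = 1.987×10⁻³ kcal mol⁻¹ K⁻¹ and T = 300 K gives K ≈ 3.03.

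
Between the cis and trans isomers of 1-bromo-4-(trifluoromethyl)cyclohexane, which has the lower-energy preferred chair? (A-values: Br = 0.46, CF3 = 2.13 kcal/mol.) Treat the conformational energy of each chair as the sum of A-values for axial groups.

At 1,4 positions (parity opposite): cis → (a,e or e,a); trans → (e,e or a,a).
Best chair for cis: E = 0.46 kcal/mol; best chair for trans: E = 0.00 kcal/mol.
The trans isomer is lower by 0.46 kcal/mol.

trans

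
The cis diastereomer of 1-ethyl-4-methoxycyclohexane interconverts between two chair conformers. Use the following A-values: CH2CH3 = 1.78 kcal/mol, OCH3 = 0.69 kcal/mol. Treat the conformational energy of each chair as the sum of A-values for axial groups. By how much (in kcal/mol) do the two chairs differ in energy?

1.09 kcal/mol

C1 and C4 have opposite parity, so for the cis isomer the two substituents are one axial and one equatorial in each chair.
Chair I (ethyl axial, methoxy equatorial): E = 1.78 kcal/mol.
Chair II (ethyl equatorial, methoxy axial): E = 0.69 kcal/mol.
ΔE = 1.78 − 0.69 = 1.09 kcal/mol; chair II is more stable.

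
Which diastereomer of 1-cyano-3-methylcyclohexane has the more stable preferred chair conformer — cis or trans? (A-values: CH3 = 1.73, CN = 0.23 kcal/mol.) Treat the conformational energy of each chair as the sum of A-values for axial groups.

cis

At 1,3 positions (parity same): cis → (e,e or a,a); trans → (a,e or e,a).
Best chair for cis: E = 0.00 kcal/mol; best chair for trans: E = 0.23 kcal/mol.
The cis isomer is lower by 0.23 kcal/mol.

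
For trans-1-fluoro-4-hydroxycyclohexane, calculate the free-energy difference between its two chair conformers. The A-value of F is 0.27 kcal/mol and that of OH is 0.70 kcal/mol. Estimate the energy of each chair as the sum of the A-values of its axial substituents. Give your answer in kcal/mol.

C1 and C4 have opposite parity, so for the trans isomer the two substituents are e,e in one chair and a,a in the other.
Chair I (fluoro axial, hydroxyl axial): E = 0.97 kcal/mol.
Chair II (fluoro equatorial, hydroxyl equatorial): E = 0.00 kcal/mol.
ΔE = 0.97 − 0.00 = 0.97 kcal/mol; chair II is more stable.

0.97 kcal/mol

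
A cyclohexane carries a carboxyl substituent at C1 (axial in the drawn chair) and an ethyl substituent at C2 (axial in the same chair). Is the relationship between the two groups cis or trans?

C1 and C2 have opposite parity, so their axial bonds point in opposite directions.
With opposite-parity carbons, two substituents on the same face are one axial and one equatorial; opposite faces give both axial or both equatorial.
Here the groups are axial/axial → opposite face → trans.

trans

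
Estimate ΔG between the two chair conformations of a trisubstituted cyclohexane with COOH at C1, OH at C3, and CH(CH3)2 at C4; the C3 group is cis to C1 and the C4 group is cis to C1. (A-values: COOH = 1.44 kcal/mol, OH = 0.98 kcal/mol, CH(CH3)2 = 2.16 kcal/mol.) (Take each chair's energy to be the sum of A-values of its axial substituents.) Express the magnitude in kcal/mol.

0.26 kcal/mol

Chair I (carboxyl axial, hydroxyl axial, isopropyl equatorial): E = 2.42 kcal/mol.
Chair II (carboxyl equatorial, hydroxyl equatorial, isopropyl axial): E = 2.16 kcal/mol.
ΔE = 2.42 − 2.16 = 0.26 kcal/mol; chair II is more stable.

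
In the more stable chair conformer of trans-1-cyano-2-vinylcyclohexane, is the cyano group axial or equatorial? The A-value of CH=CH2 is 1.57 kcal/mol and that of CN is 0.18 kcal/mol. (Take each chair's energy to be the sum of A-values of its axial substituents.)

C1 and C2 have opposite parity, so for the trans isomer the two substituents are e,e in one chair and a,a in the other.
Chair I (vinyl axial, cyano axial): E = 1.75 kcal/mol.
Chair II (vinyl equatorial, cyano equatorial): E = 0.00 kcal/mol.
Chair II is the more stable (lower-energy) conformer, and in that chair the cyano group is equatorial.

equatorial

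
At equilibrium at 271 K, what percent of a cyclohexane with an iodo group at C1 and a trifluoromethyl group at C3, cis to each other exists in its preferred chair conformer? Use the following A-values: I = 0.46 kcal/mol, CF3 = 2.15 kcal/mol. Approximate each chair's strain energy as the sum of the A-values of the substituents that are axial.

C1 and C3 have the same parity, so for the cis isomer the two substituents are e,e in one chair and a,a in the other.
Chair I (iodo axial, trifluoromethyl axial): E = 2.61 kcal/mol; chair II (iodo equatorial, trifluoromethyl equatorial): E = 0.00 kcal/mol.
ΔG = 2.61 kcal/mol between the two chairs.
K = exp(ΔG/RT) with R = 1.987×10⁻³ kcal mol⁻¹ K⁻¹ and T = 271 K gives K ≈ 127.
Fraction in the lower-energy chair = K/(K+1) = 99.2%.

99.2%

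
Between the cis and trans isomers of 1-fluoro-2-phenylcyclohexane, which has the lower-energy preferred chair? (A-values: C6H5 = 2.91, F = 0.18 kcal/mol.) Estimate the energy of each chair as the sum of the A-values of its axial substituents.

At 1,2 positions (parity opposite): cis → (a,e or e,a); trans → (e,e or a,a).
Best chair for cis: E = 0.18 kcal/mol; best chair for trans: E = 0.00 kcal/mol.
The trans isomer is lower by 0.18 kcal/mol.

trans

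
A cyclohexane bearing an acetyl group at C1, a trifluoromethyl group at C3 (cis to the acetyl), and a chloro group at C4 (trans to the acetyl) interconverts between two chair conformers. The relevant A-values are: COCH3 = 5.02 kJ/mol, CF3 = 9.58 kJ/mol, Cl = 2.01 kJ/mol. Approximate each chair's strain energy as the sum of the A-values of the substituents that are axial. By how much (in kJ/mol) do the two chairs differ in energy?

Chair I (acetyl axial, trifluoromethyl axial, chloro axial): E = 16.61 kJ/mol.
Chair II (acetyl equatorial, trifluoromethyl equatorial, chloro equatorial): E = 0.00 kJ/mol.
ΔE = 16.61 − 0.00 = 16.61 kJ/mol; chair II is more stable.

16.61 kJ/mol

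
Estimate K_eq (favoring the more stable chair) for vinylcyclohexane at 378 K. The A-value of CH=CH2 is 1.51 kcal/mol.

K ≈ 7.47

One chair has the vinyl group axial (E = 1.51 kcal/mol) and the other has it equatorial (E = 0).
ΔG = 1.51 kcal/mol between the two chairs.
K = exp(ΔG/RT) with R = 1.987×10⁻³ kcal mol⁻¹ K⁻¹ and T = 378 K gives K ≈ 7.47.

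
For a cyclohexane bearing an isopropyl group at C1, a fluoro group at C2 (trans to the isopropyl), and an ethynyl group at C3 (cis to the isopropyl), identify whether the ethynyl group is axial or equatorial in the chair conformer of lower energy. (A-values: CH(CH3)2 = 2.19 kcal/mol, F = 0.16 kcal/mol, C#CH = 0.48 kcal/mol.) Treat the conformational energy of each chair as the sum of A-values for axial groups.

Chair I (isopropyl axial, fluoro axial, ethynyl axial): E = 2.83 kcal/mol.
Chair II (isopropyl equatorial, fluoro equatorial, ethynyl equatorial): E = 0.00 kcal/mol.
Chair II is the more stable (lower-energy) conformer, and in that chair the ethynyl group is equatorial.

equatorial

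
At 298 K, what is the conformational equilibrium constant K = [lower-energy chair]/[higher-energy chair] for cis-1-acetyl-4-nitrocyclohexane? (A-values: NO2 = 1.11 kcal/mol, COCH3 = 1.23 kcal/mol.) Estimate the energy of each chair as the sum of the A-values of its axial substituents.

K ≈ 1.22

C1 and C4 have opposite parity, so for the cis isomer the two substituents are one axial and one equatorial in each chair.
Chair I (nitro axial, acetyl equatorial): E = 1.11 kcal/mol; chair II (nitro equatorial, acetyl axial): E = 1.23 kcal/mol.
ΔG = 0.12 kcal/mol between the two chairs.
K = exp(ΔG/RT) with R = 1.987×10⁻³ kcal mol⁻¹ K⁻¹ and T = 298 K gives K ≈ 1.22.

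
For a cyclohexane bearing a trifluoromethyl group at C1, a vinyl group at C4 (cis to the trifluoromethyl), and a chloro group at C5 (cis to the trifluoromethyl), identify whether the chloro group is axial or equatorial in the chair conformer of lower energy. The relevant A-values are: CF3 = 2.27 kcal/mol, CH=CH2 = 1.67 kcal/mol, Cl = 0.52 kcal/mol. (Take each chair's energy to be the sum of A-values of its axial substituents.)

Chair I (trifluoromethyl axial, vinyl equatorial, chloro axial): E = 2.79 kcal/mol.
Chair II (trifluoromethyl equatorial, vinyl axial, chloro equatorial): E = 1.67 kcal/mol.
Chair II is the more stable (lower-energy) conformer, and in that chair the chloro group is equatorial.

equatorial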